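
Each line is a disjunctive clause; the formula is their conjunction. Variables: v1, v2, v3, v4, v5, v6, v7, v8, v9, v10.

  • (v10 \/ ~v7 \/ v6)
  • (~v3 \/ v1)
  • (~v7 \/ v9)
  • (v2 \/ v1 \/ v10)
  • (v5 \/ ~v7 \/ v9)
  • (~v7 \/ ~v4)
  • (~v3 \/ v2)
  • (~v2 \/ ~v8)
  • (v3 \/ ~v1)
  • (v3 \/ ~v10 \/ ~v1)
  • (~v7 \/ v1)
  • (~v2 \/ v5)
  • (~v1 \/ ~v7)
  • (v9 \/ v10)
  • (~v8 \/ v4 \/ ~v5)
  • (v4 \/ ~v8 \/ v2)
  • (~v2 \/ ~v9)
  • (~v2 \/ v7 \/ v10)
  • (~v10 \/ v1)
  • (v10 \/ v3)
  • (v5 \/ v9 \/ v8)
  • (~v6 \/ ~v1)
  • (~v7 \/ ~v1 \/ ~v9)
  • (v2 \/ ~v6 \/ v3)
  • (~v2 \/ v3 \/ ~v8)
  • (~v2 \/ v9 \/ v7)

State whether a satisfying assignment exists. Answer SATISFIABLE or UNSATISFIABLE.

v2 = True:
  propagation gives v8=False, v5=True, v9=False, v7=False; an empty clause results — contradiction.
v2 = False:
  propagation gives v3=False, v1=False, v10=True; an empty clause results — contradiction.
Every branch closes, so no satisfying assignment exists.

UNSATISFIABLE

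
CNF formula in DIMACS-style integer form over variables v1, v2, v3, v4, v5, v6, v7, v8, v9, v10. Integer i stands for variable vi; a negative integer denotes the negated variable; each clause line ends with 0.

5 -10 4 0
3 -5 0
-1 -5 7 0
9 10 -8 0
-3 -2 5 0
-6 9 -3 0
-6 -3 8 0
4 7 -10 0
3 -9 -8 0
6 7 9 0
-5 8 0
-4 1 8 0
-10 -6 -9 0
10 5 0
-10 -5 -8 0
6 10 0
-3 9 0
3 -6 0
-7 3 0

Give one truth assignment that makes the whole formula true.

Branch on v1: take v1 = False.
Try v2 = True.
Set v3 = True and propagate.
  then v5 is forced to True.
  then v8 is forced to True.
  then v10 is forced to False.
  then v9 is forced to True.
  then v6 is forced to True.
v4, v7 are now unconstrained; take v4 = False, v7 = True.
Every clause has at least one true literal under this assignment.

v1=False, v2=True, v3=True, v4=False, v5=True, v6=True, v7=True, v8=True, v9=True, v10=False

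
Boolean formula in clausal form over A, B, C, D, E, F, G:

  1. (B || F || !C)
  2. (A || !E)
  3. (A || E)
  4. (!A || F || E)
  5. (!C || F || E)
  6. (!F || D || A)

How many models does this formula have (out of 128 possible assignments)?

Case analysis on A and E:
  A=1, E=1: D, G free; 7 ways for (B,C,F) × 2^2 = 28.
  A=1, E=0: forces F=1; B, C, D, G free → 2^4 = 16.
  A=0, E=1: a clause becomes empty — 0.
  A=0, E=0: a clause becomes empty — 0.
Total: 28 + 16 + 0 + 0 = 44.

44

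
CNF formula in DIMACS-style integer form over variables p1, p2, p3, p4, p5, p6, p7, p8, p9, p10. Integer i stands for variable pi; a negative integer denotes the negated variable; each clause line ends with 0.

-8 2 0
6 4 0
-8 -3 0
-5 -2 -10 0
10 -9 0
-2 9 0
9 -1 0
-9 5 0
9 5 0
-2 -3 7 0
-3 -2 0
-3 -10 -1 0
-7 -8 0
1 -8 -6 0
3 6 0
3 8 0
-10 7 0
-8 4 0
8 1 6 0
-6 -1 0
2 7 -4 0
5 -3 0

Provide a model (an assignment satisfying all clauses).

p1=False, p2=False, p3=True, p4=True, p5=True, p6=True, p7=True, p8=False, p9=True, p10=True

Set p1 = False and propagate.
The remaining clauses are satisfied by p2 = False, p3 = True, p4 = True, p5 = True, p6 = True, p7 = True, p8 = False, p9 = True, p10 = True.
Every clause has at least one true literal under this assignment.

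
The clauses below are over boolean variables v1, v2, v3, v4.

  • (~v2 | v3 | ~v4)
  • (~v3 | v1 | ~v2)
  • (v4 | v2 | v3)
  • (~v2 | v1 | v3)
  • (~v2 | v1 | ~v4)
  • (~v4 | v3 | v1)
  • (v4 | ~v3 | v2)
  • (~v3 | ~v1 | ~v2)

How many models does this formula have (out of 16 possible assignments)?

Satisfying assignments:
  v1=F v2=F v3=T v4=T
  v1=T v2=F v3=F v4=T
  v1=T v2=F v3=T v4=T
  v1=T v2=T v3=F v4=F
Count: 4.

4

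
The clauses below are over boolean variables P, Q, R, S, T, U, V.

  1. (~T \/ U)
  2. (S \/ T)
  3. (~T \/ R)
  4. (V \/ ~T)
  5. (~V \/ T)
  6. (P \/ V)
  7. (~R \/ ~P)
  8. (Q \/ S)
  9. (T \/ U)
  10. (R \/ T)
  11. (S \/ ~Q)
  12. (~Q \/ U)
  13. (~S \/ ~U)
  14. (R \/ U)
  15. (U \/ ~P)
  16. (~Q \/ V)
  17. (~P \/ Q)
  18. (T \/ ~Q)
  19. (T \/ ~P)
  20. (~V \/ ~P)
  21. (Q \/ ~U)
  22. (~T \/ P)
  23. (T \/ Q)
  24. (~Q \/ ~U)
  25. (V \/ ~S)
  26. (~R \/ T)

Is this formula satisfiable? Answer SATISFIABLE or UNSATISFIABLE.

UNSATISFIABLE

T = True:
  propagation gives U=True, R=True, V=True, P=False; an empty clause results — contradiction.
T = False:
  propagation gives S=True, V=False; an empty clause results — contradiction.
Every branch closes, so no satisfying assignment exists.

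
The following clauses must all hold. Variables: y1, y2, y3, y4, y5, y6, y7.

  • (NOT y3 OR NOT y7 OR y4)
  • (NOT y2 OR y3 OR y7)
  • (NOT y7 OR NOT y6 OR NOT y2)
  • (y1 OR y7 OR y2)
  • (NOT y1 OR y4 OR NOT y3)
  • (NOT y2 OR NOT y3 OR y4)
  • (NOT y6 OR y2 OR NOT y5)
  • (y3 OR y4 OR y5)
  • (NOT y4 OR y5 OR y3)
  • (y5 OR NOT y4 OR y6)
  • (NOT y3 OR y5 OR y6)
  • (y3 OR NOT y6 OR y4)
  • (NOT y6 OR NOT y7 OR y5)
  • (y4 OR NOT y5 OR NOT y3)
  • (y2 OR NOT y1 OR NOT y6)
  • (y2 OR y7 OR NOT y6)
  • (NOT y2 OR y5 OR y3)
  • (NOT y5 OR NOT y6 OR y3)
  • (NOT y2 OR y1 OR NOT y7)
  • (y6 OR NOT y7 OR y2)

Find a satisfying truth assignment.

Try y1 = True.
For the remaining variables, y2 = True, y3 = False, y4 = True, y5 = True, y6 = False, y7 = True works.
Every clause has at least one true literal under this assignment.

y1 = True, y2 = True, y3 = False, y4 = True, y5 = True, y6 = False, y7 = True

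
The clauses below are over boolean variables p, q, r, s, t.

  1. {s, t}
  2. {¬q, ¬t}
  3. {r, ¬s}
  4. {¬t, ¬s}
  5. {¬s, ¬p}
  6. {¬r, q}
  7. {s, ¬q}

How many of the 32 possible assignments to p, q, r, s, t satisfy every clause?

3

The models are:
  p=F q=F r=F s=F t=T
  p=F q=T r=T s=T t=F
  p=T q=F r=F s=F t=T
Count: 3.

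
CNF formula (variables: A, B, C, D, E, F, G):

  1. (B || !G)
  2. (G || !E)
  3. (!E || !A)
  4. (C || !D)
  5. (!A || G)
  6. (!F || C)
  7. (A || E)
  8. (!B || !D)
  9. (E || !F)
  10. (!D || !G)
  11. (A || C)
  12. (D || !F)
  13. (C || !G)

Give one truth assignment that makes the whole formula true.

A = 0  B = 1  C = 1  D = 0  E = 1  F = 0  G = 1

Check each clause:
  1. (!G || B) — B is true.
  2. (G || !E) — G is true.
  3. (!A || !E) — !A is true.
  4. (!D || C) — C is true.
  5. (!A || G) — !A is true.
  6. (C || !F) — !F is true.
  7. (A || E) — E is true.
  8. (!B || !D) — !D is true.
  9. (E || !F) — !F is true.
  10. (!G || !D) — !D is true.
  11. (A || C) — C is true.
  12. (D || !F) — !F is true.
  13. (!G || C) — C is true.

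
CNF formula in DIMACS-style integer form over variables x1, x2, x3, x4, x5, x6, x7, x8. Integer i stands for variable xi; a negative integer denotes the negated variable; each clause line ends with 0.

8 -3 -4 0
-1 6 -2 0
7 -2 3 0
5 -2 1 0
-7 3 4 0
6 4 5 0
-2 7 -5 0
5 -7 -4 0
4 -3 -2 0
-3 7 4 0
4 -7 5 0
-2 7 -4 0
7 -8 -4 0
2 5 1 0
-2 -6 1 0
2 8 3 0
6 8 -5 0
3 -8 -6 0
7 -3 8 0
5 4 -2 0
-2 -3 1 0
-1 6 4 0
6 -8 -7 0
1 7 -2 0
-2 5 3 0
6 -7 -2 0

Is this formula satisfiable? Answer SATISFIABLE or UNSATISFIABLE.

Set x1 = True and propagate.
Try x2 = True.
  then x6 is forced to True.
Set x3 = False and propagate.
  then x7 is forced to True.
  then x4 is forced to True.
  then x5 is forced to True.
  then x8 is forced to False.
Every clause has at least one true literal under this assignment.
So x1 = True, x2 = True, x3 = False, x4 = True, x5 = True, x6 = True, x7 = True, x8 = False is a satisfying assignment.

SATISFIABLE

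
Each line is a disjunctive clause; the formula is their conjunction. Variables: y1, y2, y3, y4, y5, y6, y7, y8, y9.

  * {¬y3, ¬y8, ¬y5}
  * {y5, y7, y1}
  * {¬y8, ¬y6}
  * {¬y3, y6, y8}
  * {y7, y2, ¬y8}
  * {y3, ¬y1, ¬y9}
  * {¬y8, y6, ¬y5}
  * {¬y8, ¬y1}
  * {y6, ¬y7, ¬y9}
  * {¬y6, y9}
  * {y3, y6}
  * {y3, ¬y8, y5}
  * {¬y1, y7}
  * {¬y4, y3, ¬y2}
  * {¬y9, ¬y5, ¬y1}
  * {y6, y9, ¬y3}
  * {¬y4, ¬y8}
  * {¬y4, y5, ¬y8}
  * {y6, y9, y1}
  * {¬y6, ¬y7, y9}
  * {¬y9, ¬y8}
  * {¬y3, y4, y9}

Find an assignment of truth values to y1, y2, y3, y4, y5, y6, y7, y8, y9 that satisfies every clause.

y1=True, y2=True, y3=True, y4=True, y5=False, y6=True, y7=True, y8=False, y9=True

Try y1 = True.
  then y8 is forced to False.
  then y7 is forced to True.
Set y2 = True and propagate.
Try y3 = True.
  then y6 is forced to True.
  then y9 is forced to True.
  then y5 is forced to False.
y4 is now unconstrained; take y4 = True.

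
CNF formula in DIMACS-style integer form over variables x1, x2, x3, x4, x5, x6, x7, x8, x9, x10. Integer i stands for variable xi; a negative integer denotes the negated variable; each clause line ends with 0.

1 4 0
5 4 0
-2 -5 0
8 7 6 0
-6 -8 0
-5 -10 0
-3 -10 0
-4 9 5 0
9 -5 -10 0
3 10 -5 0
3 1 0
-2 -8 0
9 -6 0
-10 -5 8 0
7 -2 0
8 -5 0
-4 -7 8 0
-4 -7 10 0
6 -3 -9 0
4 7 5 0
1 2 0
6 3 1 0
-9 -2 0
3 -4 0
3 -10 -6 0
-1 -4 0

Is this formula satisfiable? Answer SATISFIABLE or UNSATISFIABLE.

Set x1 = True and propagate.
  then x4 is forced to False.
  then x5 is forced to True.
  then x2 is forced to False.
  then x10 is forced to False.
  then x3 is forced to True.
  then x8 is forced to True.
  then x6 is forced to False.
  then x9 is forced to False.
x7 is now unconstrained; take x7 = False.
So x1=True, x2=False, x3=True, x4=False, x5=True, x6=False, x7=False, x8=True, x9=False, x10=False is a satisfying assignment.

SATISFIABLE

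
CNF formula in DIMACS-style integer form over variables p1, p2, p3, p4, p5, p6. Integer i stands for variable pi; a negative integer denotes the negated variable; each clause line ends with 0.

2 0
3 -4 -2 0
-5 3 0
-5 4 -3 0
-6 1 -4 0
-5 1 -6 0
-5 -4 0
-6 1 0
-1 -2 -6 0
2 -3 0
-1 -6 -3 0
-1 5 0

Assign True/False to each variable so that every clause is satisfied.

(p2) is a unit clause, so p2 = True.
p6 occurs only negated in the remaining clauses — set p6 = False.
Set p1 = False and propagate.
Set p3 = True and propagate.
The remaining clauses are satisfied by p4 = True, p5 = False.

p1=False  p2=True  p3=True  p4=True  p5=False  p6=False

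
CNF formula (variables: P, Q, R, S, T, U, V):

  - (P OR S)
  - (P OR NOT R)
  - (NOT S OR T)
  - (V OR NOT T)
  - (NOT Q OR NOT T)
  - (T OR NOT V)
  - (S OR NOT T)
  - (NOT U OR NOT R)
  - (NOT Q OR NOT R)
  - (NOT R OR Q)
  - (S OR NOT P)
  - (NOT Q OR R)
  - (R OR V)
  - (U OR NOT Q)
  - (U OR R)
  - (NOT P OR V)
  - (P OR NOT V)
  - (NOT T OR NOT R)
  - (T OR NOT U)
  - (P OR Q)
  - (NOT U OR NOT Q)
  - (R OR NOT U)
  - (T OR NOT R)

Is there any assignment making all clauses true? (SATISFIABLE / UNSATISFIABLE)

UNSATISFIABLE

R = True:
  propagation gives P=True, U=False, Q=False; an empty clause results — contradiction.
R = False:
  propagation gives Q=False, V=True, T=True, S=True; an empty clause results — contradiction.
Every branch closes, so no satisfying assignment exists.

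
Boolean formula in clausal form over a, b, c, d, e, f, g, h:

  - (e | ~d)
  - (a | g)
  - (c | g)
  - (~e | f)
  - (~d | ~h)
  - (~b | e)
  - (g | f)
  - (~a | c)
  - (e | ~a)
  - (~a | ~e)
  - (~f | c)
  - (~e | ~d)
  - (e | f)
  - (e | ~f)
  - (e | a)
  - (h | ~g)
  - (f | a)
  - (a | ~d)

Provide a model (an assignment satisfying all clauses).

a=False, b=False, c=True, d=False, e=True, f=True, g=True, h=True

Check each clause:
  1. (e | ~d) — ~d is true.
  2. (g | a) — g is true.
  3. (c | g) — c is true.
  4. (~e | f) — f is true.
  5. (~h | ~d) — ~d is true.
  6. (e | ~b) — e is true.
  7. (f | g) — f is true.
  8. (~a | c) — c is true.
  9. (e | ~a) — e is true.
  10. (~a | ~e) — ~a is true.
  11. (c | ~f) — c is true.
  12. (~e | ~d) — ~d is true.
  13. (f | e) — e is true.
  14. (e | ~f) — e is true.
  15. (a | e) — e is true.
  16. (h | ~g) — h is true.
  17. (f | a) — f is true.
  18. (a | ~d) — ~d is true.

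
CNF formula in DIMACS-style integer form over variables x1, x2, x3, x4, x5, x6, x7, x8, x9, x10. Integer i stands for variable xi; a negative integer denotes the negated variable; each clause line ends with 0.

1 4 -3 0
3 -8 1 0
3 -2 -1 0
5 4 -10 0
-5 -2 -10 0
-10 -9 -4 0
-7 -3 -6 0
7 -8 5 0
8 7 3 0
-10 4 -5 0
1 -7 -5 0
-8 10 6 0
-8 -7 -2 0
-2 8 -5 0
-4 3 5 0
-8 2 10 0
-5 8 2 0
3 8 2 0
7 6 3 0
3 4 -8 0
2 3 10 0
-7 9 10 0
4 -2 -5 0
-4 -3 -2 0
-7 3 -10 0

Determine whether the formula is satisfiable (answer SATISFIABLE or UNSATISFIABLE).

SATISFIABLE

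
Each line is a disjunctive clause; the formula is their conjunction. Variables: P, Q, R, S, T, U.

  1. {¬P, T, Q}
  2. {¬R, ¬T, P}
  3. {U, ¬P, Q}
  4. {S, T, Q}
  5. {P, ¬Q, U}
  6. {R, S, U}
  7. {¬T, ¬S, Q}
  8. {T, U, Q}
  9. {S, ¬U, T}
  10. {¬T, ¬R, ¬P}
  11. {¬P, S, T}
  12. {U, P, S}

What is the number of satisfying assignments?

Split on T, then P.
  T=1, P=1: remaining (Q,R,S,U) ∈ {(0,0,0,1); (1,0,0,1); (1,0,1,0); (1,0,1,1)} — 4.
  T=1, P=0: remaining (Q,R,S,U) ∈ {(0,0,0,1); (1,0,0,1); (1,0,1,1)} — 3.
  T=0, P=1: remaining (Q,R,S,U) ∈ {(1,0,1,0); (1,0,1,1); (1,1,1,0); (1,1,1,1)} — 4.
  T=0, P=0: remaining (Q,R,S,U) ∈ {(0,0,1,1); (0,1,1,1); (1,0,1,1); (1,1,1,1)} — 4.
Total: 4 + 3 + 4 + 4 = 15.

15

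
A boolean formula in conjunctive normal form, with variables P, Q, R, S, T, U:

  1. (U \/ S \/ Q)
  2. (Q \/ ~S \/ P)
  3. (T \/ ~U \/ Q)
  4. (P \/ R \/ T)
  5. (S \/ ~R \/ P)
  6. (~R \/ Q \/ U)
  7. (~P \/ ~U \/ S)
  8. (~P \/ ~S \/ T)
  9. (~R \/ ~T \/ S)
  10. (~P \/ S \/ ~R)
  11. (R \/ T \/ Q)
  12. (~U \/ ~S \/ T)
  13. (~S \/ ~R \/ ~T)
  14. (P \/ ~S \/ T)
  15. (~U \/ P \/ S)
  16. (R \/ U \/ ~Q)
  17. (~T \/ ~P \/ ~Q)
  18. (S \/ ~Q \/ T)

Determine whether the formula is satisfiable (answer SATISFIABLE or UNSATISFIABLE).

Set P = False and propagate.
Try Q = True.
The remaining clauses are satisfied by R = False, S = True, T = True, U = True.
So P=0  Q=1  R=0  S=1  T=1  U=1 is a satisfying assignment.

SATISFIABLE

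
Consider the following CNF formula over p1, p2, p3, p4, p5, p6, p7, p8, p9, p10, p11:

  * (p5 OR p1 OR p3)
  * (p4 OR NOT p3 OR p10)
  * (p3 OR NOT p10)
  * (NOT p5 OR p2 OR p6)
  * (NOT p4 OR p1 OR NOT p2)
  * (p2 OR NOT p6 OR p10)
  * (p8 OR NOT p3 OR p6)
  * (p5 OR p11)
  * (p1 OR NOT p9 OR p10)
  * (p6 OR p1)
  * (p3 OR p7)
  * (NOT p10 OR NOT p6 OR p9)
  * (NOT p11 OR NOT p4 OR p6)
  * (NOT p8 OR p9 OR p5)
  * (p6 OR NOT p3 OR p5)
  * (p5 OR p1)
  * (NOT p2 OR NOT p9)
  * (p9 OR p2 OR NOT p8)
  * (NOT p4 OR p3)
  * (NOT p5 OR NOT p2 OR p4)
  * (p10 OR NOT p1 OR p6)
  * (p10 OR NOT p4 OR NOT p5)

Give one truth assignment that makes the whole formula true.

Set p1 = True and propagate.
For the remaining variables, p2 = True, p3 = True, p4 = True, p5 = False, p6 = True, p7 = False, p8 = False, p9 = False, p10 = False, p11 = True works.
Every clause has at least one true literal under this assignment.
Check each clause:
  1. (p3 OR p1 OR p5) — p1 is true.
  2. (NOT p3 OR p10 OR p4) — p4 is true.
  3. (NOT p10 OR p3) — p3 is true.
  4. (NOT p5 OR p2 OR p6) — p2 is true.
  5. (p1 OR NOT p4 OR NOT p2) — p1 is true.
  6. (NOT p6 OR p10 OR p2) — p2 is true.
  7. (p6 OR NOT p3 OR p8) — p6 is true.
  8. (p5 OR p11) — p11 is true.
  9. (p10 OR NOT p9 OR p1) — p1 is true.
  10. (p1 OR p6) — p1 is true.
  11. (p7 OR p3) — p3 is true.
  12. (NOT p10 OR p9 OR NOT p6) — NOT p10 is true.
  13. (NOT p11 OR p6 OR NOT p4) — p6 is true.
  14. (p9 OR p5 OR NOT p8) — NOT p8 is true.
  15. (p5 OR NOT p3 OR p6) — p6 is true.
  16. (p5 OR p1) — p1 is true.
  17. (NOT p2 OR NOT p9) — NOT p9 is true.
  18. (NOT p8 OR p2 OR p9) — NOT p8 is true.
  19. (NOT p4 OR p3) — p3 is true.
  20. (NOT p2 OR p4 OR NOT p5) — NOT p5 is true.
  21. (NOT p1 OR p10 OR p6) — p6 is true.
  22. (p10 OR NOT p5 OR NOT p4) — NOT p5 is true.

p1 = T, p2 = T, p3 = T, p4 = T, p5 = F, p6 = T, p7 = F, p8 = F, p9 = F, p10 = F, p11 = T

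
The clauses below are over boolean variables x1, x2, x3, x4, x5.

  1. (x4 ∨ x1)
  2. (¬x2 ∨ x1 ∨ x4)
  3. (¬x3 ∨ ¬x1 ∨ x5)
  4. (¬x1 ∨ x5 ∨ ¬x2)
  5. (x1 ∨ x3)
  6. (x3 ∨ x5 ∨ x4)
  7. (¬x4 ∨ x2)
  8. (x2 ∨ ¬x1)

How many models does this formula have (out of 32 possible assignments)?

6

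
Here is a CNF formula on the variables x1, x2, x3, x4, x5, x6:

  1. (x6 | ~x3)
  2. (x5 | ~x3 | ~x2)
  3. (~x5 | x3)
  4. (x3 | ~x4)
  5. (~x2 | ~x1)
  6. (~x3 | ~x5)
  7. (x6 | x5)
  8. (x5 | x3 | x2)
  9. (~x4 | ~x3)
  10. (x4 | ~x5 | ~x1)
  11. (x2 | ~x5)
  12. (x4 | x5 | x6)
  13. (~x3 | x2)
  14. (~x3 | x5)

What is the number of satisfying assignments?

The models are:
  x1=0 x2=1 x3=0 x4=0 x5=0 x6=1
That's 1 in total.

1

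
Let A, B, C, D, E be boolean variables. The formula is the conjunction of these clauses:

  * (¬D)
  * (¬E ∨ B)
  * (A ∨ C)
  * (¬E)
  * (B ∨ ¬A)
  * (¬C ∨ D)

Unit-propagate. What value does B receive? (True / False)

True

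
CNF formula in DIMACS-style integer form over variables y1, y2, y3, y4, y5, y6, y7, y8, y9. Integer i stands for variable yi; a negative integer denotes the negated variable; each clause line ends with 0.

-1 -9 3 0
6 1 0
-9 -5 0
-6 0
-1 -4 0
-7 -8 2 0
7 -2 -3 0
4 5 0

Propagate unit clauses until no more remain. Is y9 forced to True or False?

False

(¬y6) is a unit clause: y6 = False.
From (y1 ∨ y6) and y6 = False: y1 = True.
(¬y4 ∨ ¬y1) with y1 = True leaves only ¬y4, so y4 = False.
(y5 ∨ y4): since y4 = False, the clause reduces to (y5). y5 = True.
In (¬y5 ∨ ¬y9), ¬y5 is now false; ¬y9 must hold, so y9 = False.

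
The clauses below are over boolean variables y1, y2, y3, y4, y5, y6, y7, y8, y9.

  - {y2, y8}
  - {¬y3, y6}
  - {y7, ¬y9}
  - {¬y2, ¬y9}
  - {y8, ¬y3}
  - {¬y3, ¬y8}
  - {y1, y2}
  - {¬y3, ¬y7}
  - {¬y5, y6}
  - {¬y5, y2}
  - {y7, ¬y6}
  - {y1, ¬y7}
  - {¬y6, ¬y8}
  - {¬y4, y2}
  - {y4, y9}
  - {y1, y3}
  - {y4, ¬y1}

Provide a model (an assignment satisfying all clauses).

y1 = True, y2 = True, y3 = False, y4 = True, y5 = False, y6 = True, y7 = True, y8 = False, y9 = False

Check each clause:
  1. {y8, y2} — y2 is true.
  2. {¬y3, y6} — ¬y3 is true.
  3. {y7, ¬y9} — ¬y9 is true.
  4. {¬y9, ¬y2} — ¬y9 is true.
  5. {y8, ¬y3} — ¬y3 is true.
  6. {¬y8, ¬y3} — ¬y8 is true.
  7. {y1, y2} — y1 is true.
  8. {¬y3, ¬y7} — ¬y3 is true.
  9. {y6, ¬y5} — ¬y5 is true.
  10. {y2, ¬y5} — y2 is true.
  11. {¬y6, y7} — y7 is true.
  12. {y1, ¬y7} — y1 is true.
  13. {¬y8, ¬y6} — ¬y8 is true.
  14. {y2, ¬y4} — y2 is true.
  15. {y9, y4} — y4 is true.
  16. {y3, y1} — y1 is true.
  17. {y4, ¬y1} — y4 is true.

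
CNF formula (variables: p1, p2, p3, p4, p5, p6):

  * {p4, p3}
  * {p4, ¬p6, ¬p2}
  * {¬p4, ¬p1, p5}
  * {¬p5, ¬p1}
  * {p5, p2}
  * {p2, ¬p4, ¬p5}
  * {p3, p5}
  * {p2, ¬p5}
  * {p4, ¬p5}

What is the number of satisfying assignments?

8

Case analysis on p5 and p4:
  p5=1, p4=1: remaining (p1,p2,p3,p6) ∈ {(0,1,0,0); (0,1,0,1); (0,1,1,0); (0,1,1,1)} — 4.
  p5=1, p4=0: a clause becomes empty — 0.
  p5=0, p4=1: remaining (p1,p2,p3,p6) ∈ {(0,1,1,0); (0,1,1,1)} — 2.
  p5=0, p4=0: remaining (p1,p2,p3,p6) ∈ {(0,1,1,0); (1,1,1,0)} — 2.
Total: 4 + 0 + 2 + 2 = 8.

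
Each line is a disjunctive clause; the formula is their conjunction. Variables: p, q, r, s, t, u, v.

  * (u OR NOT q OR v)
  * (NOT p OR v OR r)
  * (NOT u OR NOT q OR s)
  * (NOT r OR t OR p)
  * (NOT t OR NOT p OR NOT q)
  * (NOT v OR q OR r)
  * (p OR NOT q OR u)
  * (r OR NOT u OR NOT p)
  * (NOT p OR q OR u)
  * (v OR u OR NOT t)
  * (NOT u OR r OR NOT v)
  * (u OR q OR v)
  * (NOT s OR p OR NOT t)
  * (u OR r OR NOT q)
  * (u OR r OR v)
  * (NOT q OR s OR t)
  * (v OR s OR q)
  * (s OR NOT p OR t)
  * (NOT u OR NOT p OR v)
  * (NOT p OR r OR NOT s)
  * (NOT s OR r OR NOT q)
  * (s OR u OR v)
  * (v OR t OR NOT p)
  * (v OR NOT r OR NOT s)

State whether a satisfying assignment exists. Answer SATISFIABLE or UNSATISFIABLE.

SATISFIABLE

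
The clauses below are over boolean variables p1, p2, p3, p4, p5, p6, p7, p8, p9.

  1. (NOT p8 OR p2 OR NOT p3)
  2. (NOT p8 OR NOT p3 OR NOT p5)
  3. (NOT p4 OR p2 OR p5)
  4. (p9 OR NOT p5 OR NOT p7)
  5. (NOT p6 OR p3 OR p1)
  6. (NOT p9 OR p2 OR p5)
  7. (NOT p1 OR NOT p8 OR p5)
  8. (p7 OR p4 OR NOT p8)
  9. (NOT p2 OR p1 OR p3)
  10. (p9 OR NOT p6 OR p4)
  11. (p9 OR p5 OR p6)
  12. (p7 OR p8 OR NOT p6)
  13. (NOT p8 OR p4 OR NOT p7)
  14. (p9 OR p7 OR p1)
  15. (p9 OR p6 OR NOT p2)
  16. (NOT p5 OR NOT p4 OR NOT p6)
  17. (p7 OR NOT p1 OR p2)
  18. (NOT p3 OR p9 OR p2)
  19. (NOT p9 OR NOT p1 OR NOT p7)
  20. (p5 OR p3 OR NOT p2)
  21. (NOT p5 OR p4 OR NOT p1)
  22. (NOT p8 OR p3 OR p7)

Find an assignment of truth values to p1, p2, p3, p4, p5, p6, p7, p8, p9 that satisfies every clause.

Try p1 = True.
The remaining clauses are satisfied by p2 = True, p3 = True, p4 = True, p5 = False, p6 = False, p7 = False, p8 = False, p9 = True.
Check each clause:
  1. (NOT p8 OR p2 OR NOT p3) — NOT p8 is true.
  2. (NOT p8 OR NOT p3 OR NOT p5) — NOT p8 is true.
  3. (p5 OR NOT p4 OR p2) — p2 is true.
  4. (p9 OR NOT p7 OR NOT p5) — NOT p7 is true.
  5. (p3 OR NOT p6 OR p1) — p1 is true.
  6. (p5 OR NOT p9 OR p2) — p2 is true.
  7. (NOT p1 OR NOT p8 OR p5) — NOT p8 is true.
  8. (NOT p8 OR p7 OR p4) — NOT p8 is true.
  9. (NOT p2 OR p3 OR p1) — p1 is true.
  10. (p9 OR p4 OR NOT p6) — p9 is true.
  11. (p6 OR p9 OR p5) — p9 is true.
  12. (NOT p6 OR p7 OR p8) — NOT p6 is true.
  13. (NOT p7 OR p4 OR NOT p8) — NOT p8 is true.
  14. (p1 OR p7 OR p9) — p9 is true.
  15. (NOT p2 OR p9 OR p6) — p9 is true.
  16. (NOT p6 OR NOT p5 OR NOT p4) — NOT p6 is true.
  17. (NOT p1 OR p2 OR p7) — p2 is true.
  18. (p9 OR NOT p3 OR p2) — p9 is true.
  19. (NOT p7 OR NOT p9 OR NOT p1) — NOT p7 is true.
  20. (p5 OR p3 OR NOT p2) — p3 is true.
  21. (NOT p5 OR NOT p1 OR p4) — NOT p5 is true.
  22. (p7 OR p3 OR NOT p8) — NOT p8 is true.

p1=1  p2=1  p3=1  p4=1  p5=0  p6=0  p7=0  p8=0  p9=1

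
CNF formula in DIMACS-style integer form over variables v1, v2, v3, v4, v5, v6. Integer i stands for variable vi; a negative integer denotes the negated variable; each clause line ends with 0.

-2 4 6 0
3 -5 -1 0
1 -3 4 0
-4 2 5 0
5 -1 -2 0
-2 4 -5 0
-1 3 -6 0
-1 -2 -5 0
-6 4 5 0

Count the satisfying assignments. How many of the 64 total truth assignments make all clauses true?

21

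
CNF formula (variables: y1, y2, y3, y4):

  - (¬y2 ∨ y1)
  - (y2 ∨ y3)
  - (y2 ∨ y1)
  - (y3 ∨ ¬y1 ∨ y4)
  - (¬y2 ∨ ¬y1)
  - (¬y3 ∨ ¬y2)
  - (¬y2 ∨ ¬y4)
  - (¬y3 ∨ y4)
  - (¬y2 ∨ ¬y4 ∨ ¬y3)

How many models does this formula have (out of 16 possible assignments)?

1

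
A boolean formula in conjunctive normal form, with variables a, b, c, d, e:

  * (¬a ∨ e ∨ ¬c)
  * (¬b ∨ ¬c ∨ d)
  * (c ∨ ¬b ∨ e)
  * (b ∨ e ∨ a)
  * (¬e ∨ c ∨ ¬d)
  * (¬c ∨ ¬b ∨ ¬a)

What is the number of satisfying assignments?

12

Case analysis on c and b:
  c=T, b=T: remaining (a,d,e) ∈ {(F,T,F); (F,T,T)} — 2.
  c=T, b=F: remaining (a,d,e) ∈ {(F,F,T); (F,T,T); (T,F,T); (T,T,T)} — 4.
  c=F, b=T: remaining (a,d,e) ∈ {(F,F,T); (T,F,T)} — 2.
  c=F, b=F: remaining (a,d,e) ∈ {(F,F,T); (T,F,F); (T,F,T); (T,T,F)} — 4.
Total: 2 + 4 + 2 + 4 = 12.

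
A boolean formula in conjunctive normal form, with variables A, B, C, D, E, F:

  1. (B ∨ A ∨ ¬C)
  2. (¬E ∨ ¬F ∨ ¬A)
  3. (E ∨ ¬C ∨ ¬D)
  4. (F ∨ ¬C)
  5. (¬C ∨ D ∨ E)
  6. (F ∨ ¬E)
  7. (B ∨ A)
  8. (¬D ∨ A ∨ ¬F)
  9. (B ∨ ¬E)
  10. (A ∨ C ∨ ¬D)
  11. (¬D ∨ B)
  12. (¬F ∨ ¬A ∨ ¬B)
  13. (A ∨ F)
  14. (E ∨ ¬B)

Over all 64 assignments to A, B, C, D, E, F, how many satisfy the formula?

4

The models are:
  A=F B=T C=F D=F E=T F=T
  A=F B=T C=T D=F E=T F=T
  A=T B=F C=F D=F E=F F=F
  A=T B=F C=F D=F E=F F=T
Count: 4.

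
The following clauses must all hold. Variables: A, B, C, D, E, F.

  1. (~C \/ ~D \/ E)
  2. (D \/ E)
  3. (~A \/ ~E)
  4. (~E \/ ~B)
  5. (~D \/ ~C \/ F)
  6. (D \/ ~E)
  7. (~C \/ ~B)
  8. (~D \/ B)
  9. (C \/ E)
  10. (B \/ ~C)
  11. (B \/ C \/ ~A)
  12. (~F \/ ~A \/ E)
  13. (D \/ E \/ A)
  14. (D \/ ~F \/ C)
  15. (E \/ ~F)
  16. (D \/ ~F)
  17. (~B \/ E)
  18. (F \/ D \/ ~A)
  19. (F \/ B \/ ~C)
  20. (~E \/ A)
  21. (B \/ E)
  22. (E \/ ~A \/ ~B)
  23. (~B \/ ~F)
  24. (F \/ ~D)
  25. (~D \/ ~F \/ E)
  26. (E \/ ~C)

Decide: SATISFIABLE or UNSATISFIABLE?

UNSATISFIABLE

E = True:
  propagation gives A=False; an empty clause results — contradiction.
E = False:
  propagation gives D=True, C=False; an empty clause results — contradiction.
Every branch closes, so no satisfying assignment exists.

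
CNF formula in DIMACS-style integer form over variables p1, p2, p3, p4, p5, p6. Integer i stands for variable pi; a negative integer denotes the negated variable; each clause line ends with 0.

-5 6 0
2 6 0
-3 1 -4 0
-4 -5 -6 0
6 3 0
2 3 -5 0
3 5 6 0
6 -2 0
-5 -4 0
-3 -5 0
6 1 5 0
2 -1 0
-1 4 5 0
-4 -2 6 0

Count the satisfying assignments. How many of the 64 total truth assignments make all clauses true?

Case analysis on p5 and p6:
  p5=T, p6=T: remaining (p1,p2,p3,p4) ∈ {(F,T,F,F); (T,T,F,F)} — 2.
  p5=T, p6=F: a clause becomes empty — 0.
  p5=F, p6=T: 8 of the 16 assignments to (p1,p2,p3,p4) work.
  p5=F, p6=F: a clause becomes empty — 0.
Total: 2 + 0 + 8 + 0 = 10.

10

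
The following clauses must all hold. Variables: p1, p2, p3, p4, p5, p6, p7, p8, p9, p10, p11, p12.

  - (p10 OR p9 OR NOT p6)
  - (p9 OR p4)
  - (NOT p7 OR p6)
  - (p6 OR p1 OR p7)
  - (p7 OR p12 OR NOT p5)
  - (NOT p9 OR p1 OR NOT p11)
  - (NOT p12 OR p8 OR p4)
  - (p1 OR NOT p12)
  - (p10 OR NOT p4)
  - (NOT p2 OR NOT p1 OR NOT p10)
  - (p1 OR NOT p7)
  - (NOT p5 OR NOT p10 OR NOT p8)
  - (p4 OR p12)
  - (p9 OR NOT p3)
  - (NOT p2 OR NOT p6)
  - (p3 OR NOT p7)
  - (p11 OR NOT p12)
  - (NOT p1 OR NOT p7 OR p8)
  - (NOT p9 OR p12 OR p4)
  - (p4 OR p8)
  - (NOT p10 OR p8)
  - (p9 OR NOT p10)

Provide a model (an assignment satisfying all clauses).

p2 occurs only negated in the remaining clauses — set p2 = False.
Pure literal: p5 appears only negated; assign p5 = False.
Try p1 = True.
For the remaining variables, p3 = False, p4 = True, p6 = True, p7 = False, p8 = True, p9 = True, p10 = True, p11 = False, p12 = False works.
Every clause has at least one true literal under this assignment.
Check each clause:
  1. (p10 OR NOT p6 OR p9) — p9 is true.
  2. (p4 OR p9) — p9 is true.
  3. (p6 OR NOT p7) — NOT p7 is true.
  4. (p6 OR p7 OR p1) — p1 is true.
  5. (NOT p5 OR p12 OR p7) — NOT p5 is true.
  6. (NOT p9 OR NOT p11 OR p1) — p1 is true.
  7. (p4 OR NOT p12 OR p8) — p8 is true.
  8. (p1 OR NOT p12) — p1 is true.
  9. (p10 OR NOT p4) — p10 is true.
  10. (NOT p2 OR NOT p1 OR NOT p10) — NOT p2 is true.
  11. (p1 OR NOT p7) — NOT p7 is true.
  12. (NOT p8 OR NOT p10 OR NOT p5) — NOT p5 is true.
  13. (p12 OR p4) — p4 is true.
  14. (p9 OR NOT p3) — p9 is true.
  15. (NOT p6 OR NOT p2) — NOT p2 is true.
  16. (p3 OR NOT p7) — NOT p7 is true.
  17. (p11 OR NOT p12) — NOT p12 is true.
  18. (NOT p1 OR NOT p7 OR p8) — p8 is true.
  19. (p12 OR p4 OR NOT p9) — p4 is true.
  20. (p4 OR p8) — p8 is true.
  21. (p8 OR NOT p10) — p8 is true.
  22. (p9 OR NOT p10) — p9 is true.

p1 = 1, p2 = 0, p3 = 0, p4 = 1, p5 = 0, p6 = 1, p7 = 0, p8 = 1, p9 = 1, p10 = 1, p11 = 0, p12 = 0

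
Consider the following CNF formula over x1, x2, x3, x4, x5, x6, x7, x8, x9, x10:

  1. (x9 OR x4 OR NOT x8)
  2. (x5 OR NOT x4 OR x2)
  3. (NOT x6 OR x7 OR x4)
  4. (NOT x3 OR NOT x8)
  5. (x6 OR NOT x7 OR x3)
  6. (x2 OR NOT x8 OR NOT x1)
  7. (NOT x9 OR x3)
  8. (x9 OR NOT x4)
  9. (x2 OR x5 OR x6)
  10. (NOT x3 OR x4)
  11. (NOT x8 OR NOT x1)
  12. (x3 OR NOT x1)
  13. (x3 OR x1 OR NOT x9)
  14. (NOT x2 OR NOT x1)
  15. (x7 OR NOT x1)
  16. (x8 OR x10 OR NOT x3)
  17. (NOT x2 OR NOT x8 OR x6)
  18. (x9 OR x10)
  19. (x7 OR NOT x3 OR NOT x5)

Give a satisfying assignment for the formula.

Pure literal: x10 appears only positively; assign x10 = True.
Branch on x1: take x1 = False.
The remaining clauses are satisfied by x2 = False, x3 = True, x4 = True, x5 = True, x6 = True, x7 = True, x8 = False, x9 = True.
Every clause has at least one true literal under this assignment.

x1 = False  x2 = False  x3 = True  x4 = True  x5 = True  x6 = True  x7 = True  x8 = False  x9 = True  x10 = True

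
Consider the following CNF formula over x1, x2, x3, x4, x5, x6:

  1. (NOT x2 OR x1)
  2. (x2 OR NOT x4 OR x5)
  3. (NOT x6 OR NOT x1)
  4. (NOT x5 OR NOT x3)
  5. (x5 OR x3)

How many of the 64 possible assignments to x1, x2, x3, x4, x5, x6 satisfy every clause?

Split on x5, then x1.
  x5=1, x1=1: remaining (x2,x3,x4,x6) ∈ {(0,0,0,0); (0,0,1,0); (1,0,0,0); (1,0,1,0)} — 4.
  x5=1, x1=0: remaining (x2,x3,x4,x6) ∈ {(0,0,0,0); (0,0,0,1); (0,0,1,0); (0,0,1,1)} — 4.
  x5=0, x1=1: remaining (x2,x3,x4,x6) ∈ {(0,1,0,0); (1,1,0,0); (1,1,1,0)} — 3.
  x5=0, x1=0: remaining (x2,x3,x4,x6) ∈ {(0,1,0,0); (0,1,0,1)} — 2.
Total: 4 + 4 + 3 + 2 = 13.

13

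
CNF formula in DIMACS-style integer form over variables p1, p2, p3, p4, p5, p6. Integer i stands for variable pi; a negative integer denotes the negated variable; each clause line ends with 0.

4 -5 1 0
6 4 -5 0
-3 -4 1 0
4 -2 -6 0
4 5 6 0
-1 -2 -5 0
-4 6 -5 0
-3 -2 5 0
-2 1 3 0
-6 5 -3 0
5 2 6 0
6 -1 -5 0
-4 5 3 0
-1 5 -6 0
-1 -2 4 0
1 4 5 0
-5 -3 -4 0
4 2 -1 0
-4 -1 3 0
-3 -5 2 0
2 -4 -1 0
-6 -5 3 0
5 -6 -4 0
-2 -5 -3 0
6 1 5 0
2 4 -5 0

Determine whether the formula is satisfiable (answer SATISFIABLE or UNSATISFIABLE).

p5 = True:
  p4 = True:
    propagation gives p6=True, p3=False; an empty clause results — contradiction.
  p4 = False:
    propagation gives p1=True, p6=True, p2=False; an empty clause results — contradiction.
p5 = False:
  p4 = True:
    propagation gives p3=True, p1=True, p2=False; an empty clause results — contradiction.
  p4 = False:
    propagation gives p6=True, p2=False, p3=False, p1=False; an empty clause results — contradiction.
Every branch closes, so no satisfying assignment exists.

UNSATISFIABLE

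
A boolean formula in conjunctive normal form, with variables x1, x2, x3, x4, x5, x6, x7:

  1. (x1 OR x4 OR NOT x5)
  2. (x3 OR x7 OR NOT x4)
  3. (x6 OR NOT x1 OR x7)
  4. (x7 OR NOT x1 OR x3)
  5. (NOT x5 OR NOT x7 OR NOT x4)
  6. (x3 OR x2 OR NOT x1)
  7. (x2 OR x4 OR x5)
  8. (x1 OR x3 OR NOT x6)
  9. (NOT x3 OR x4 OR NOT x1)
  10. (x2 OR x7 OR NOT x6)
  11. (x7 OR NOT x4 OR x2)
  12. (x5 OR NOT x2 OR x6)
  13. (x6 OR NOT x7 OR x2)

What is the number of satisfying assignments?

15

Split on x7, then x1.
  x7=T, x1=T: 6 of the 32 assignments to (x2,x3,x4,x5,x6) work.
  x7=T, x1=F: remaining (x2,x3,x4,x5,x6) ∈ {(F,T,T,F,T); (T,T,F,F,T); (T,T,T,F,T)} — 3.
  x7=F, x1=T: remaining (x2,x3,x4,x5,x6) ∈ {(T,T,T,F,T); (T,T,T,T,T)} — 2.
  x7=F, x1=F: remaining (x2,x3,x4,x5,x6) ∈ {(T,T,F,F,T); (T,T,T,F,T); (T,T,T,T,F); (T,T,T,T,T)} — 4.
Total: 6 + 3 + 2 + 4 = 15.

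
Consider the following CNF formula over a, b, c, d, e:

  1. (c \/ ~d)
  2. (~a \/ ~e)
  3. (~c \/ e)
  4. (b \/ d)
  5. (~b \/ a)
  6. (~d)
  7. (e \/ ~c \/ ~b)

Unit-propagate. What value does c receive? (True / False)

False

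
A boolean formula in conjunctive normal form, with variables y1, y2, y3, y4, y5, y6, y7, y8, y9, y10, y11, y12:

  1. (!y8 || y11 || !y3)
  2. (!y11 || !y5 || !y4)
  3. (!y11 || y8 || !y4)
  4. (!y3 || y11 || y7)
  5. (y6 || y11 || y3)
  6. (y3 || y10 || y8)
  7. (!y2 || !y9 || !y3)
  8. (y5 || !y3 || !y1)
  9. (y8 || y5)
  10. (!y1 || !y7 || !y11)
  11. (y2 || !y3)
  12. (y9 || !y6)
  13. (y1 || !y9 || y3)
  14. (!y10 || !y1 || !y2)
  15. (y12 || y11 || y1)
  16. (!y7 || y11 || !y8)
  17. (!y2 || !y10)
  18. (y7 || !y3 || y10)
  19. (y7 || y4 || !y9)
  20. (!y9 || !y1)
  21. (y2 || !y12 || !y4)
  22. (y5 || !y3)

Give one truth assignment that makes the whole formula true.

y1=F, y2=F, y3=F, y4=F, y5=T, y6=F, y7=T, y8=T, y9=F, y10=T, y11=T, y12=T

Check each clause:
  1. (!y8 || !y3 || y11) — y11 is true.
  2. (!y11 || !y5 || !y4) — !y4 is true.
  3. (y8 || !y11 || !y4) — y8 is true.
  4. (y11 || !y3 || y7) — y11 is true.
  5. (y11 || y3 || y6) — y11 is true.
  6. (y8 || y3 || y10) — y8 is true.
  7. (!y3 || !y2 || !y9) — !y3 is true.
  8. (y5 || !y1 || !y3) — y5 is true.
  9. (y5 || y8) — y8 is true.
  10. (!y7 || !y1 || !y11) — !y1 is true.
  11. (y2 || !y3) — !y3 is true.
  12. (y9 || !y6) — !y6 is true.
  13. (y1 || !y9 || y3) — !y9 is true.
  14. (!y10 || !y1 || !y2) — !y2 is true.
  15. (y12 || y11 || y1) — y11 is true.
  16. (!y8 || y11 || !y7) — y11 is true.
  17. (!y2 || !y10) — !y2 is true.
  18. (!y3 || y7 || y10) — y10 is true.
  19. (y7 || y4 || !y9) — !y9 is true.
  20. (!y9 || !y1) — !y1 is true.
  21. (!y4 || !y12 || y2) — !y4 is true.
  22. (y5 || !y3) — !y3 is true.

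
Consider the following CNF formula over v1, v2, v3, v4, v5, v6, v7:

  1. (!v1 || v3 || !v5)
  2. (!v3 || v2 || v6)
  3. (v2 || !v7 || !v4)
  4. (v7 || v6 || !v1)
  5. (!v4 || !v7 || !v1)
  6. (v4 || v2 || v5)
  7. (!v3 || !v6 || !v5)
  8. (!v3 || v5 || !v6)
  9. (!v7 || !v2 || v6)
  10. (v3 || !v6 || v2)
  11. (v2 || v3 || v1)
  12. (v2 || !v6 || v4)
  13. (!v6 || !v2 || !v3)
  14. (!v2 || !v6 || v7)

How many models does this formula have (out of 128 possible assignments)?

13

Split on v2, then v6.
  v2=1, v6=1: 5 of the 32 assignments to (v1,v3,v4,v5,v7) work.
  v2=1, v6=0: forces v1=0; v7=0; v3, v4, v5 free → 2^3 = 8.
  v2=0, v6=1: a clause becomes empty — 0.
  v2=0, v6=0: a clause becomes empty — 0.
Total: 5 + 8 + 0 + 0 = 13.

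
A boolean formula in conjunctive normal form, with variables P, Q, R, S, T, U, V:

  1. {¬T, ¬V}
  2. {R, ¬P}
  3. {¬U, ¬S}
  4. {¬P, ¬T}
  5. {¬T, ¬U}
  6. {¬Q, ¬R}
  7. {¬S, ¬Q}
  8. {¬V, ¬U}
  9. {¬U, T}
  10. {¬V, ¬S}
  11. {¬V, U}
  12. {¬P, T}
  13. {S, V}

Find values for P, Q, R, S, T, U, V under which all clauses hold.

P=False, Q=False, R=False, S=True, T=False, U=False, V=False

Pure literal: P appears only negated; assign P = False.
Q occurs only negated in the remaining clauses — set Q = False.
Branch on S: take S = True.
  then U is forced to False.
  then V is forced to False.
R, T are now unconstrained; take R = False, T = False.
Every clause has at least one true literal under this assignment.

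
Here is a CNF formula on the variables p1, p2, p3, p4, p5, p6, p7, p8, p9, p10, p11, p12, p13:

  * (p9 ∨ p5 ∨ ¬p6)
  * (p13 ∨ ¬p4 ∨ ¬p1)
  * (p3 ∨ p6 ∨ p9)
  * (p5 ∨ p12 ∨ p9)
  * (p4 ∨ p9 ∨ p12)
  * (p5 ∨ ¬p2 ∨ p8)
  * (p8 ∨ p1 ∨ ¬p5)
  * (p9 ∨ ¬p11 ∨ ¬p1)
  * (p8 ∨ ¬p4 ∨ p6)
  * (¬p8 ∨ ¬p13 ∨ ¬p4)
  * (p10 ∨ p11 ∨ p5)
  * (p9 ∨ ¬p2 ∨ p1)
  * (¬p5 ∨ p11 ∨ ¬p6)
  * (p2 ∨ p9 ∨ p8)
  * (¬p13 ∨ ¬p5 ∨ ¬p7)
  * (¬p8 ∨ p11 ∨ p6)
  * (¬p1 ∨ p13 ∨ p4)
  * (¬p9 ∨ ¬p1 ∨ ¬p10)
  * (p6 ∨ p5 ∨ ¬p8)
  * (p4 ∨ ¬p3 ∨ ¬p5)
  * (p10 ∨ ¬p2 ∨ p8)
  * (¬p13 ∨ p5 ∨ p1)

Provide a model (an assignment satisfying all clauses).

p1 = F, p2 = T, p3 = F, p4 = F, p5 = T, p6 = F, p7 = F, p8 = T, p9 = T, p10 = T, p11 = T, p12 = F, p13 = T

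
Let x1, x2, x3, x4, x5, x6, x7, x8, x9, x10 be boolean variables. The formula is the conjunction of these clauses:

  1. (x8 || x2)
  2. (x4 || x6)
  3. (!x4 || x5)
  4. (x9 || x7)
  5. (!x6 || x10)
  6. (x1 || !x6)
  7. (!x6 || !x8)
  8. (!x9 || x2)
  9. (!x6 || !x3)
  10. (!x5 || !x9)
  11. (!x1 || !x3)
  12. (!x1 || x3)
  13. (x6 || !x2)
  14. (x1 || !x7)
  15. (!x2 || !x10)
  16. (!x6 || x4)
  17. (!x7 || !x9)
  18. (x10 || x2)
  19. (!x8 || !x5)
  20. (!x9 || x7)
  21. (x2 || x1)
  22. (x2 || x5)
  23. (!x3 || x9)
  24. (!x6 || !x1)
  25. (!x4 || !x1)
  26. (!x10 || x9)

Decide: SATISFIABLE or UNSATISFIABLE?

x6 = True:
  propagation gives x10=True, x1=True; an empty clause results — contradiction.
x6 = False:
  propagation gives x4=True, x5=True, x9=False, x7=True; an empty clause results — contradiction.
Every branch closes, so no satisfying assignment exists.

UNSATISFIABLE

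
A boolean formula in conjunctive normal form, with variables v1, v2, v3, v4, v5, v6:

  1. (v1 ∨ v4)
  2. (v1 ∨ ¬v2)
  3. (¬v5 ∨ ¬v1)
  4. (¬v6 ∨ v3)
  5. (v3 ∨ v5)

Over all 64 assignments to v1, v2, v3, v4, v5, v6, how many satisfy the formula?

13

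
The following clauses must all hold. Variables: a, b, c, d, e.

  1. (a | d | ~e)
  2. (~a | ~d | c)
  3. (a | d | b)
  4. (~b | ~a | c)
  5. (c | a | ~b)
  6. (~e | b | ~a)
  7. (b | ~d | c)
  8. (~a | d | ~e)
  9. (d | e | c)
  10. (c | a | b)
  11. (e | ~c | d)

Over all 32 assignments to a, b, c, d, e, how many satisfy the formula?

7

Satisfying assignments:
  a=0 b=0 c=1 d=1 e=0
  a=0 b=0 c=1 d=1 e=1
  a=0 b=1 c=1 d=1 e=0
  a=0 b=1 c=1 d=1 e=1
  a=1 b=0 c=1 d=1 e=0
  a=1 b=1 c=1 d=1 e=0
  a=1 b=1 c=1 d=1 e=1
Count: 7.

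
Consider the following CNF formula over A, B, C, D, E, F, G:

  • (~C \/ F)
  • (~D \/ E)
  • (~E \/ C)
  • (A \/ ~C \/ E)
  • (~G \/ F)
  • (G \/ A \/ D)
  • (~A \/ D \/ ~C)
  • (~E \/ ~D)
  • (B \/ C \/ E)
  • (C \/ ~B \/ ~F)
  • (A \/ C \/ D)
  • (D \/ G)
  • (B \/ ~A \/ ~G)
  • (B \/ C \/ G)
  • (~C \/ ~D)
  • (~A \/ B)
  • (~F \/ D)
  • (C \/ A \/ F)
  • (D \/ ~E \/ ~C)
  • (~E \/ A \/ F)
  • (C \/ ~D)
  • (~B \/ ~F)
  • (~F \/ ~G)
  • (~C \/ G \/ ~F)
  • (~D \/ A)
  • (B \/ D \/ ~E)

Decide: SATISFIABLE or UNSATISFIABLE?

UNSATISFIABLE

C = True:
  propagation gives F=True, D=False; an empty clause results — contradiction.
C = False:
  propagation gives E=False, D=False, B=True, F=False; an empty clause results — contradiction.
Every branch closes, so no satisfying assignment exists.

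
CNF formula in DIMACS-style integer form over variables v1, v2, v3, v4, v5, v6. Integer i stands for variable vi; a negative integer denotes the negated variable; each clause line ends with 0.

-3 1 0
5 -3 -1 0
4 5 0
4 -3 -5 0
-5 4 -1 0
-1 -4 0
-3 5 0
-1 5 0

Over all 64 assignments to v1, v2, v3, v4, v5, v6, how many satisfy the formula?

Split on v5, then v1.
  v5=1, v1=1: a clause becomes empty — 0.
  v5=1, v1=0: forces v3=0; v2, v4, v6 free → 2^3 = 8.
  v5=0, v1=1: a clause becomes empty — 0.
  v5=0, v1=0: remaining (v2,v3,v4,v6) ∈ {(0,0,1,0); (0,0,1,1); (1,0,1,0); (1,0,1,1)} — 4.
Total: 0 + 8 + 0 + 4 = 12.

12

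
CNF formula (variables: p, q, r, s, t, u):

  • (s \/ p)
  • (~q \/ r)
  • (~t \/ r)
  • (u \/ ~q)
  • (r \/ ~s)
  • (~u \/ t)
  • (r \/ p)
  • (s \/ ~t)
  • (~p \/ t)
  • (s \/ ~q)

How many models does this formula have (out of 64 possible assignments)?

7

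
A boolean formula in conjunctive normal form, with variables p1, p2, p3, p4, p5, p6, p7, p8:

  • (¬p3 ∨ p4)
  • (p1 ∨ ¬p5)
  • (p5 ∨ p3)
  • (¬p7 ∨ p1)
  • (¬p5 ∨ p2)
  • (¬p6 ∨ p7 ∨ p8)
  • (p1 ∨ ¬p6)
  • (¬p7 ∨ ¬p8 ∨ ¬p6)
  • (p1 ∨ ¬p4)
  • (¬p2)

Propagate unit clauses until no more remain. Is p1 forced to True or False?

True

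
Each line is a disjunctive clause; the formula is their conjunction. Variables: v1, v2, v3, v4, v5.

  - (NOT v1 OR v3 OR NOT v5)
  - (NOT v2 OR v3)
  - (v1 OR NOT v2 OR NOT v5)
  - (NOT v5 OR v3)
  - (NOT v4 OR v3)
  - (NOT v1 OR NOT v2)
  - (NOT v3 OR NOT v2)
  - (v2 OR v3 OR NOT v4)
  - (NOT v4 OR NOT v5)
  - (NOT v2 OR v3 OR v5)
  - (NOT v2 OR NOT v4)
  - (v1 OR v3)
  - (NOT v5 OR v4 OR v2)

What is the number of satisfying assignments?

5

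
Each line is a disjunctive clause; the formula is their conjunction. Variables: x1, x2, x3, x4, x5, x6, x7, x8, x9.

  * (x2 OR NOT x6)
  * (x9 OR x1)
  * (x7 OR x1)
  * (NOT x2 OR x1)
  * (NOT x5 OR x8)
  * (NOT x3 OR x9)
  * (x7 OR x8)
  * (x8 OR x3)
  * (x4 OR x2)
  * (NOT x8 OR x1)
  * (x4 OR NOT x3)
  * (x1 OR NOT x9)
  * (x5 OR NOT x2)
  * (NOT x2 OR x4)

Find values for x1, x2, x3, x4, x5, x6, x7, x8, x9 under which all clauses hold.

x1 = True, x2 = True, x3 = True, x4 = True, x5 = True, x6 = True, x7 = False, x8 = True, x9 = True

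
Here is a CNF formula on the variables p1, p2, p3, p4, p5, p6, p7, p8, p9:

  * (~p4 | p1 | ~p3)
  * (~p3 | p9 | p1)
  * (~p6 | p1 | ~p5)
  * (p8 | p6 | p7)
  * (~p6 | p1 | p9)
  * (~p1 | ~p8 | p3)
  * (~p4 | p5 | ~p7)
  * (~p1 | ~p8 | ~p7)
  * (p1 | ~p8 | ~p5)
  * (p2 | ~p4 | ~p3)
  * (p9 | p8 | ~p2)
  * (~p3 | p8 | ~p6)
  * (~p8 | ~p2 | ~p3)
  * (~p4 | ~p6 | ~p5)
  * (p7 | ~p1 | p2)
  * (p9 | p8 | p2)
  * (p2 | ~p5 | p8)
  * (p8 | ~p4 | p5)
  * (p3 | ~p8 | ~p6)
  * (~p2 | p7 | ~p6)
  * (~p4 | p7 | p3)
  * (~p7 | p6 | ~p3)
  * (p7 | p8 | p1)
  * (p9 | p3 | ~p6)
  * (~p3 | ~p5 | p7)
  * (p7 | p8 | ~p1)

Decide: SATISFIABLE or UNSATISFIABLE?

SATISFIABLE

p4 occurs only negated in the remaining clauses — set p4 = False.
p9 occurs only positively in the remaining clauses — set p9 = True.
Set p1 = False and propagate.
Try p2 = False.
Set p3 = False and propagate.
The remaining clauses are satisfied by p5 = False, p6 = False, p7 = True, p8 = False.
So p1 = F, p2 = F, p3 = F, p4 = F, p5 = F, p6 = F, p7 = T, p8 = F, p9 = T is a satisfying assignment.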